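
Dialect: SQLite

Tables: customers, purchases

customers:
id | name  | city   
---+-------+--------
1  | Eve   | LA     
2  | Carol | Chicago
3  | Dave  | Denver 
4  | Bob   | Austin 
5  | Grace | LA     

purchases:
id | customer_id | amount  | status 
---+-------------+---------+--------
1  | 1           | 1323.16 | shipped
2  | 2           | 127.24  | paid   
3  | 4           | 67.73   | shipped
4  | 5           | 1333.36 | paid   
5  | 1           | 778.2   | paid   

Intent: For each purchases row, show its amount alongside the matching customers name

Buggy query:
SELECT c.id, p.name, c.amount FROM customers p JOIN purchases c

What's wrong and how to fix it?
Bug: Missing join condition: each purchases row is matched to all customers rows instead of just its own

Fix: Specify the join condition linking the foreign key to the parent id

Corrected query:
SELECT c.id, p.name, c.amount FROM customers p JOIN purchases c ON c.customer_id = p.id

Result:
id | name  | amount 
---+-------+--------
1  | Eve   | 1323.16
2  | Carol | 127.24 
3  | Bob   | 67.73  
4  | Grace | 1333.36
5  | Eve   | 778.2  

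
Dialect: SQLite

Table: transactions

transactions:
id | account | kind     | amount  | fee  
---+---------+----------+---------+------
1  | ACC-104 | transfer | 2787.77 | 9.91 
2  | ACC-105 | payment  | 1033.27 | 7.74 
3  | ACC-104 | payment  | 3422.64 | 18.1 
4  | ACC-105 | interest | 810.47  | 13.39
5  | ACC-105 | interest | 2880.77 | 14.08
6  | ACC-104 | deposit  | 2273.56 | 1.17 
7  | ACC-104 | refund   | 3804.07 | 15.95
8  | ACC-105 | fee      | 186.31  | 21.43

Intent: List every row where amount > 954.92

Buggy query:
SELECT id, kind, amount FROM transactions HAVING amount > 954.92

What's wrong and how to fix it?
Bug: HAVING filters the output of aggregation, but this query has no GROUP BY and no aggregate functions, so SQLite rejects it (HAVING clause on a non-aggregate query); the condition here is per row

Fix: Replace HAVING with WHERE since the condition applies to individual rows

Corrected query:
SELECT id, kind, amount FROM transactions WHERE amount > 954.92

Result:
id | kind     | amount 
---+----------+--------
1  | transfer | 2787.77
2  | payment  | 1033.27
3  | payment  | 3422.64
5  | interest | 2880.77
6  | deposit  | 2273.56
7  | refund   | 3804.07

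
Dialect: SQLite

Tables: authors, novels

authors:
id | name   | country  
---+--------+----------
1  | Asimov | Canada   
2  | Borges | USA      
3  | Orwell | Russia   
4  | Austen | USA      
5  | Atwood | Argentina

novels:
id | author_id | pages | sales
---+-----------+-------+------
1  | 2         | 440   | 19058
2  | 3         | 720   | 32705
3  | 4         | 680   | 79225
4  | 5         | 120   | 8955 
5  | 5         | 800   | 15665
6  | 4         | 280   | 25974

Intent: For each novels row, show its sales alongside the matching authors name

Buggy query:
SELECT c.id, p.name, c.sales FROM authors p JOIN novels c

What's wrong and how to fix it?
Bug: Missing join condition: each novels row is matched to all authors rows instead of just its own

Fix: Specify the join condition linking the foreign key to the parent id

Corrected query:
SELECT c.id, p.name, c.sales FROM authors p JOIN novels c ON c.author_id = p.id

Result:
id | name   | sales
---+--------+------
1  | Borges | 19058
2  | Orwell | 32705
3  | Austen | 79225
4  | Atwood | 8955 
5  | Atwood | 15665
6  | Austen | 25974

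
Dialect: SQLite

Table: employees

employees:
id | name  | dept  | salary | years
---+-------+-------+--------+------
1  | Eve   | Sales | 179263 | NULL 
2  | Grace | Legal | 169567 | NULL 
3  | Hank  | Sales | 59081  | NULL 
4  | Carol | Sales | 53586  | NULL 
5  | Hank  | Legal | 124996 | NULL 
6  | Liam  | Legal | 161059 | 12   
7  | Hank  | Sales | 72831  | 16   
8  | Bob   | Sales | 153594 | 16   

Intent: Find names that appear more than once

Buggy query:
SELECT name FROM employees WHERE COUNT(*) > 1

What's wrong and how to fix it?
Bug: WHERE can't reference COUNT(*); aggregates are computed after WHERE

Fix: Group first, then use HAVING for the count condition

Corrected query:
SELECT name FROM employees GROUP BY name HAVING COUNT(*) > 1

Result:
name
----
Hank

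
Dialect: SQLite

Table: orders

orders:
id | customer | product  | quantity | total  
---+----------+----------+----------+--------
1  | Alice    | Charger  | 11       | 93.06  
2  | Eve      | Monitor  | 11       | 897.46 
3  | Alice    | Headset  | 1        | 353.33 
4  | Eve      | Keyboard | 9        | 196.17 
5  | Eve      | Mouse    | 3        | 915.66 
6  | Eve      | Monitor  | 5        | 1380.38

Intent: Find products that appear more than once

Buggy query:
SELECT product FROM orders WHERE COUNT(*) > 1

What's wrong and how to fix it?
Bug: WHERE can't reference COUNT(*); aggregates are computed after WHERE

Fix: Group first, then use HAVING for the count condition

Corrected query:
SELECT product FROM orders GROUP BY product HAVING COUNT(*) > 1

Result:
product
-------
Monitor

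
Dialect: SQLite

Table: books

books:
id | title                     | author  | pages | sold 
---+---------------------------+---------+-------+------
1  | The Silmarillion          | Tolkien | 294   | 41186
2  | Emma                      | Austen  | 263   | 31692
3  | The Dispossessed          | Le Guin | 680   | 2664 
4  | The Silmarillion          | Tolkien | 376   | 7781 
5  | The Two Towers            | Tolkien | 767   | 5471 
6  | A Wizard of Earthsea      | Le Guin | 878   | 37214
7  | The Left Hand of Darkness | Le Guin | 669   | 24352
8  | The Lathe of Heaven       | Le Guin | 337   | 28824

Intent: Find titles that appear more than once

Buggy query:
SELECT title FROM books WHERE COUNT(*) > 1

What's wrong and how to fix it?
Bug: WHERE can't reference COUNT(*); aggregates are computed after WHERE

Fix: Group first, then use HAVING for the count condition

Corrected query:
SELECT title FROM books GROUP BY title HAVING COUNT(*) > 1

Result:
title           
----------------
The Silmarillion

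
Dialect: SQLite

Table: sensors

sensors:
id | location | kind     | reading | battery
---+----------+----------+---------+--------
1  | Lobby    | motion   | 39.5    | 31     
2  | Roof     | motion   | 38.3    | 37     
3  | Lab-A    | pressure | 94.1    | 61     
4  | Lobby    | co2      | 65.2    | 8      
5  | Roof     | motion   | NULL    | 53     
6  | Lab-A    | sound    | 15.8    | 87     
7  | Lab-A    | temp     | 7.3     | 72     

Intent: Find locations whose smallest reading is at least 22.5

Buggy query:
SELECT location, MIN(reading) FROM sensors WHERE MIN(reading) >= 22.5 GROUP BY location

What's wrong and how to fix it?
Bug: MIN() in WHERE is a misuse of aggregate

Fix: Replace WHERE with HAVING after the GROUP BY

Corrected query:
SELECT location, MIN(reading) FROM sensors GROUP BY location HAVING MIN(reading) >= 22.5

Result:
location | MIN(reading)
---------+-------------
Lobby    | 39.5        
Roof     | 38.3        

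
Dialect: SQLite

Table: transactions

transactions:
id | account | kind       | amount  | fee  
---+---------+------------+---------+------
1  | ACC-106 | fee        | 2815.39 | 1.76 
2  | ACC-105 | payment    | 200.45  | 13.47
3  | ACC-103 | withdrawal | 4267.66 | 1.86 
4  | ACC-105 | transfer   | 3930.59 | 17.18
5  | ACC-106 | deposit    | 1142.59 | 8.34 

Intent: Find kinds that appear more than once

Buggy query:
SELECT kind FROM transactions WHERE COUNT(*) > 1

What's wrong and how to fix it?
Bug: COUNT(*) is an aggregate and cannot be used in WHERE

Fix: GROUP BY kind, then filter groups with HAVING COUNT(*) > 1

Corrected query:
SELECT kind FROM transactions GROUP BY kind HAVING COUNT(*) > 1

Result:
(no rows)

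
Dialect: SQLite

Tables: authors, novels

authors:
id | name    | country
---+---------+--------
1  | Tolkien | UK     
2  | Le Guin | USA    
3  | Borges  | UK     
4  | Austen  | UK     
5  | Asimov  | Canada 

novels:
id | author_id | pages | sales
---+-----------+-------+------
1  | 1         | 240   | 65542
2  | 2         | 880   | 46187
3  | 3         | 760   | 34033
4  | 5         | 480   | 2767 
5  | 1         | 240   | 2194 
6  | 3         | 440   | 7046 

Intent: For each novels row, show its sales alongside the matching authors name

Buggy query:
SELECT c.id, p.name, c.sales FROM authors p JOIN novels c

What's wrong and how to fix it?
Bug: JOIN with no ON clause produces a cartesian product; every novels row pairs with every authors row

Fix: Add ON c.author_id = p.id to the JOIN

Corrected query:
SELECT c.id, p.name, c.sales FROM authors p JOIN novels c ON c.author_id = p.id

Result:
id | name    | sales
---+---------+------
1  | Tolkien | 65542
2  | Le Guin | 46187
3  | Borges  | 34033
4  | Asimov  | 2767 
5  | Tolkien | 2194 
6  | Borges  | 7046 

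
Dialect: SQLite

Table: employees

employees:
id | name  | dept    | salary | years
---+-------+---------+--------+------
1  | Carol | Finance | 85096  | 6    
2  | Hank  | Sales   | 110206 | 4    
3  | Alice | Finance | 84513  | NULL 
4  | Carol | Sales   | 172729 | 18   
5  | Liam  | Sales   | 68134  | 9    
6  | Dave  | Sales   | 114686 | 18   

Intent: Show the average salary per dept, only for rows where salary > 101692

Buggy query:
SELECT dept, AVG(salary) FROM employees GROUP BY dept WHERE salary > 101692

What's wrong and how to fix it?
Bug: Row-level WHERE must come before GROUP BY in the clause order

Fix: Move the WHERE clause before GROUP BY

Corrected query:
SELECT dept, AVG(salary) FROM employees WHERE salary > 101692 GROUP BY dept

Result:
dept  | AVG(salary)  
------+--------------
Sales | 132540.333333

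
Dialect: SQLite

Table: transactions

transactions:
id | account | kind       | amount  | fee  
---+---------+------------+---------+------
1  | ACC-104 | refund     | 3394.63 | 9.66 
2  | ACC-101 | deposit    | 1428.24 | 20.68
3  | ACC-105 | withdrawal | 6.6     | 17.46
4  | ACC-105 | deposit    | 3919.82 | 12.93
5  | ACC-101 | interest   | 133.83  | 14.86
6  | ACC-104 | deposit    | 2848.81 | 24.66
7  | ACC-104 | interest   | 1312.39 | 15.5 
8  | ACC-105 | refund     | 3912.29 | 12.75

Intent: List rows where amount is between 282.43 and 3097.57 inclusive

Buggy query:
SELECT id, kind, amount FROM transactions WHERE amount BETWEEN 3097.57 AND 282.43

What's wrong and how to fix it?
Bug: The bounds are reversed; BETWEEN a AND b requires a <= b to match anything

Fix: Swap the bounds so the smaller value comes first

Corrected query:
SELECT id, kind, amount FROM transactions WHERE amount BETWEEN 282.43 AND 3097.57

Result:
id | kind     | amount 
---+----------+--------
2  | deposit  | 1428.24
6  | deposit  | 2848.81
7  | interest | 1312.39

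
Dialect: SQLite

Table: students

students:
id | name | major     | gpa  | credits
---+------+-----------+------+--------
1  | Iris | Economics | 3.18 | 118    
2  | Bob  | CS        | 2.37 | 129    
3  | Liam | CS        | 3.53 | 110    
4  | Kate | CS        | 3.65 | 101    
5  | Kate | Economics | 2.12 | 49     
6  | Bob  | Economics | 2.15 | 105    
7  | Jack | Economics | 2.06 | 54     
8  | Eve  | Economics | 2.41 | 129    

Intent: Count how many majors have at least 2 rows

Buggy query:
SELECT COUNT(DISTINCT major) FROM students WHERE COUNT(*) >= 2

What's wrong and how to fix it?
Bug: COUNT(*) cannot appear in WHERE; the per-group count doesn't exist yet

Fix: Group first with HAVING COUNT(*) >= 2, then COUNT the resulting groups

Corrected query:
SELECT COUNT(*) FROM (SELECT major FROM students GROUP BY major HAVING COUNT(*) >= 2)

Result:
COUNT(*)
--------
2       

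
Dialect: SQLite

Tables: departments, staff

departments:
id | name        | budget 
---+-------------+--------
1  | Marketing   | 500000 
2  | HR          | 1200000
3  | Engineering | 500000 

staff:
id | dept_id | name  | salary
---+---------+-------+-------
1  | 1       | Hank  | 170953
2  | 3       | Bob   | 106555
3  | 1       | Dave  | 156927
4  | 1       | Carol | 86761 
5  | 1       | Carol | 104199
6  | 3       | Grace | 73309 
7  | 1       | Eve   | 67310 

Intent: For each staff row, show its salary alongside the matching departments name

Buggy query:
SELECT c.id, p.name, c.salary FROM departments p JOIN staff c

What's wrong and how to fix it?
Bug: JOIN with no ON clause produces a cartesian product; every staff row pairs with every departments row

Fix: Specify the join condition linking the foreign key to the parent id

Corrected query:
SELECT c.id, p.name, c.salary FROM departments p JOIN staff c ON c.dept_id = p.id

Result:
id | name        | salary
---+-------------+-------
1  | Marketing   | 170953
2  | Engineering | 106555
3  | Marketing   | 156927
4  | Marketing   | 86761 
5  | Marketing   | 104199
6  | Engineering | 73309 
7  | Marketing   | 67310 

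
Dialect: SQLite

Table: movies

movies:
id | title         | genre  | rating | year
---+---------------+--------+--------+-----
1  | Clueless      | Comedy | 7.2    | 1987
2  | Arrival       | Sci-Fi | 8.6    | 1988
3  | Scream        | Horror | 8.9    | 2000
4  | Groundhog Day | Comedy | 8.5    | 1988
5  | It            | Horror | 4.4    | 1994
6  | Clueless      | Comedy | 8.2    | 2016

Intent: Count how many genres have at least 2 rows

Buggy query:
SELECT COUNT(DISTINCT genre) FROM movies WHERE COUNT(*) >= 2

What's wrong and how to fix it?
Bug: WHERE filters individual rows, not groups, so a group-level COUNT is invalid there

Fix: Group first with HAVING COUNT(*) >= 2, then COUNT the resulting groups

Corrected query:
SELECT COUNT(*) FROM (SELECT genre FROM movies GROUP BY genre HAVING COUNT(*) >= 2)

Result:
COUNT(*)
--------
2       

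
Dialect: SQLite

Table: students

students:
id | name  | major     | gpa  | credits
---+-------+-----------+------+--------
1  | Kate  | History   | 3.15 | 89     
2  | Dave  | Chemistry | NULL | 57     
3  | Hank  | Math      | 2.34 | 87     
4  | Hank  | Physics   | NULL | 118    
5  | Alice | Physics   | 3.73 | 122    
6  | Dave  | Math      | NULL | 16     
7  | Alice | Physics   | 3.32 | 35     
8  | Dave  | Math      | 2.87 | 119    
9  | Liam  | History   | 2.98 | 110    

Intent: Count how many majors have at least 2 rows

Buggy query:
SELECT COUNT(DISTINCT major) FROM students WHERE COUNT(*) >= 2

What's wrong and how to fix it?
Bug: WHERE filters individual rows, not groups, so a group-level COUNT is invalid there

Fix: Use a subquery that GROUPs and filters with HAVING, then count its rows

Corrected query:
SELECT COUNT(*) FROM (SELECT major FROM students GROUP BY major HAVING COUNT(*) >= 2)

Result:
COUNT(*)
--------
3       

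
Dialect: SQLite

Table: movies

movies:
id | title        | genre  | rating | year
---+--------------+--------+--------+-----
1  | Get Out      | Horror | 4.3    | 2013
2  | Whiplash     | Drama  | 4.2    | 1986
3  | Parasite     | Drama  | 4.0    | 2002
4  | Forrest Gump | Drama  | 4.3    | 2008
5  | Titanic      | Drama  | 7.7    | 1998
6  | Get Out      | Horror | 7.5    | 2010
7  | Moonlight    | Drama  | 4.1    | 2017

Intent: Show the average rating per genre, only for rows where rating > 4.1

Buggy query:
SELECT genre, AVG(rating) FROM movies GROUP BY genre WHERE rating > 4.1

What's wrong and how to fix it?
Bug: Row-level WHERE must come before GROUP BY in the clause order

Fix: Move the WHERE clause before GROUP BY

Corrected query:
SELECT genre, AVG(rating) FROM movies WHERE rating > 4.1 GROUP BY genre

Result:
genre  | AVG(rating)
-------+------------
Drama  | 5.4        
Horror | 5.9        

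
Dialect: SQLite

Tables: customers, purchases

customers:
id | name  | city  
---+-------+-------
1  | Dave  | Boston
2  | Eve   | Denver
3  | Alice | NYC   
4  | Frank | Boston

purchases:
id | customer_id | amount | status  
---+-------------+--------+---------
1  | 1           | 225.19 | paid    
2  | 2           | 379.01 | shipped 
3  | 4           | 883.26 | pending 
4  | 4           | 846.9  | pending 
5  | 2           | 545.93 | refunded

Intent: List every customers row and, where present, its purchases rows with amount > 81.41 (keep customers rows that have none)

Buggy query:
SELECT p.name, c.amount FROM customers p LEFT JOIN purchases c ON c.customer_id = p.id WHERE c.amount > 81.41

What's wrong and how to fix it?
Bug: Filtering c.amount in WHERE discards the NULL rows produced by LEFT JOIN, turning it into an inner join

Fix: Move the right-table condition into the ON clause so unmatched parents are kept

Corrected query:
SELECT p.name, c.amount FROM customers p LEFT JOIN purchases c ON c.customer_id = p.id AND c.amount > 81.41

Result:
name  | amount
------+-------
Dave  | 225.19
Eve   | 379.01
Eve   | 545.93
Alice | NULL  
Frank | 846.9 
Frank | 883.26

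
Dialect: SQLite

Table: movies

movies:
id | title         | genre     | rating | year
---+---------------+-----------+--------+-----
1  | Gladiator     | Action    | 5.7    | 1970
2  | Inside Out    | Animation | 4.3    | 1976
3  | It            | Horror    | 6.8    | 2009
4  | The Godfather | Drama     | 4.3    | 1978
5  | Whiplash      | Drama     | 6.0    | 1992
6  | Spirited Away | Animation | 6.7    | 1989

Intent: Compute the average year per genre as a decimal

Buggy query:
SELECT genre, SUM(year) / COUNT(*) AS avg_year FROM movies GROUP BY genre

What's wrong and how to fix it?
Bug: SUM(year) and COUNT(*) are both integers; the division truncates the fractional part

Fix: Cast one side to REAL so the division keeps the fractional part

Corrected query:
SELECT genre, SUM(year) * 1.0 / COUNT(*) AS avg_year FROM movies GROUP BY genre

Result:
genre     | avg_year
----------+---------
Action    | 1970    
Animation | 1982.5  
Drama     | 1985    
Horror    | 2009    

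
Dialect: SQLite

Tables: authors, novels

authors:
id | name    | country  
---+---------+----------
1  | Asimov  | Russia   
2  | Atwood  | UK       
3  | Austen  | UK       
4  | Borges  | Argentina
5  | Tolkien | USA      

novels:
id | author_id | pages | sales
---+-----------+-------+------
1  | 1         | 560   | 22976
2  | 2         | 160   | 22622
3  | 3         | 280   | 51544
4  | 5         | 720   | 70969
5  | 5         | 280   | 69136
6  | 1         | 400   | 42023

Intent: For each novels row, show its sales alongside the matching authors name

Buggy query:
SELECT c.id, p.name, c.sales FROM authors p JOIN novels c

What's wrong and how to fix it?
Bug: Missing join condition: each novels row is matched to all authors rows instead of just its own

Fix: Specify the join condition linking the foreign key to the parent id

Corrected query:
SELECT c.id, p.name, c.sales FROM authors p JOIN novels c ON c.author_id = p.id

Result:
id | name    | sales
---+---------+------
1  | Asimov  | 22976
2  | Atwood  | 22622
3  | Austen  | 51544
4  | Tolkien | 70969
5  | Tolkien | 69136
6  | Asimov  | 42023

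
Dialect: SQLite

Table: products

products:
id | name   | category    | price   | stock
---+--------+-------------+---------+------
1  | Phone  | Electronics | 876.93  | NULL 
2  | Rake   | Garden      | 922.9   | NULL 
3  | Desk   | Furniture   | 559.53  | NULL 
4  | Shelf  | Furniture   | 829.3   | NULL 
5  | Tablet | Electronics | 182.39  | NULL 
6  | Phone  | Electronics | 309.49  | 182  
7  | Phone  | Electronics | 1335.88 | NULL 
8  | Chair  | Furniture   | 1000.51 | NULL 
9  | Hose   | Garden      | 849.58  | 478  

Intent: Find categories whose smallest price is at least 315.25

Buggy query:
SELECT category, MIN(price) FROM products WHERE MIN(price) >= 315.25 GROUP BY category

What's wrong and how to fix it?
Bug: Aggregates like MIN are computed per group after WHERE runs

Fix: Replace WHERE with HAVING after the GROUP BY

Corrected query:
SELECT category, MIN(price) FROM products GROUP BY category HAVING MIN(price) >= 315.25

Result:
category  | MIN(price)
----------+-----------
Furniture | 559.53    
Garden    | 849.58    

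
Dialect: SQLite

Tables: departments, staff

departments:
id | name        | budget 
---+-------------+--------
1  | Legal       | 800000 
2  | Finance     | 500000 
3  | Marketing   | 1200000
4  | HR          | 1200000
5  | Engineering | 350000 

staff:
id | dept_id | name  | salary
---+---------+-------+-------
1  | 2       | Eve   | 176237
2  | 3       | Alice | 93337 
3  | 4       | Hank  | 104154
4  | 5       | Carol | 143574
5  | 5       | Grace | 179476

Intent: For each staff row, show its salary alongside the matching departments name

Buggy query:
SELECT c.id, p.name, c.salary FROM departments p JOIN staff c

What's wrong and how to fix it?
Bug: Missing join condition: each staff row is matched to all departments rows instead of just its own

Fix: Specify the join condition linking the foreign key to the parent id

Corrected query:
SELECT c.id, p.name, c.salary FROM departments p JOIN staff c ON c.dept_id = p.id

Result:
id | name        | salary
---+-------------+-------
1  | Finance     | 176237
2  | Marketing   | 93337 
3  | HR          | 104154
4  | Engineering | 143574
5  | Engineering | 179476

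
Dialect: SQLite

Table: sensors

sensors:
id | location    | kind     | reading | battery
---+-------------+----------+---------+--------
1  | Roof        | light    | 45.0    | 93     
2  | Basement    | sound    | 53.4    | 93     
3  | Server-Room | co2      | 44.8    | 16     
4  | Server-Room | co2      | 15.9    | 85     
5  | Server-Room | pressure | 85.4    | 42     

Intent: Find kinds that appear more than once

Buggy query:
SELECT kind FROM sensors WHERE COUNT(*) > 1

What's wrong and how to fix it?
Bug: COUNT(*) is an aggregate and cannot be used in WHERE

Fix: GROUP BY kind, then filter groups with HAVING COUNT(*) > 1

Corrected query:
SELECT kind FROM sensors GROUP BY kind HAVING COUNT(*) > 1

Result:
kind
----
co2 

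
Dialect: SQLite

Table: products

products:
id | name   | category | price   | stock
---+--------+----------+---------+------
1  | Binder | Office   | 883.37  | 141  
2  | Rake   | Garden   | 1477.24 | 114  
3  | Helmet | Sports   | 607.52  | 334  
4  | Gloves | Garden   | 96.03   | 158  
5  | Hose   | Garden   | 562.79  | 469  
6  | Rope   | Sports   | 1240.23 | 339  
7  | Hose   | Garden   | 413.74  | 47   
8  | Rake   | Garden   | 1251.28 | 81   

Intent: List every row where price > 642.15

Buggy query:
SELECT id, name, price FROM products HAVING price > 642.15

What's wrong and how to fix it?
Bug: HAVING filters the output of aggregation, but this query has no GROUP BY and no aggregate functions, so SQLite rejects it (HAVING clause on a non-aggregate query); the condition here is per row

Fix: Replace HAVING with WHERE since the condition applies to individual rows

Corrected query:
SELECT id, name, price FROM products WHERE price > 642.15

Result:
id | name   | price  
---+--------+--------
1  | Binder | 883.37 
2  | Rake   | 1477.24
6  | Rope   | 1240.23
8  | Rake   | 1251.28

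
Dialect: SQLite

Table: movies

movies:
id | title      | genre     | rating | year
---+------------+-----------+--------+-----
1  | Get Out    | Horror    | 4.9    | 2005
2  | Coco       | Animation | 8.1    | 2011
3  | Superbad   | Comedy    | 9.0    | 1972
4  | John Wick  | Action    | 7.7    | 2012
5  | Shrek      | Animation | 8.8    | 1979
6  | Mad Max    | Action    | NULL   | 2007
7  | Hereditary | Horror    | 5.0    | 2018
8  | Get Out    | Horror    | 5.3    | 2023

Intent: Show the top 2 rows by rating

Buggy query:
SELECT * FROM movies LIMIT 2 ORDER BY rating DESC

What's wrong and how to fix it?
Bug: ORDER BY cannot follow LIMIT; LIMIT is the final clause

Fix: Sort with ORDER BY, then apply LIMIT

Corrected query:
SELECT * FROM movies ORDER BY rating DESC LIMIT 2

Result:
id | title    | genre     | rating | year
---+----------+-----------+--------+-----
3  | Superbad | Comedy    | 9      | 1972
5  | Shrek    | Animation | 8.8    | 1979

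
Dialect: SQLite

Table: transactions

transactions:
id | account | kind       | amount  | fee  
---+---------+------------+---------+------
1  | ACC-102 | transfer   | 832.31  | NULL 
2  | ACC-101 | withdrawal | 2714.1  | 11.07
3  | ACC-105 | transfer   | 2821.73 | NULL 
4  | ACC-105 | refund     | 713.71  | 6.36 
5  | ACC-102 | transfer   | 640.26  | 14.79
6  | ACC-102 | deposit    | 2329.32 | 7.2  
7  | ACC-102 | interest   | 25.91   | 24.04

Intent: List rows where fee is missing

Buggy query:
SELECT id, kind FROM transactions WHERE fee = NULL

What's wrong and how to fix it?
Bug: '= NULL' is always unknown in SQL three-valued logic, so no rows match

Fix: Use IS NULL to test for NULL

Corrected query:
SELECT id, kind FROM transactions WHERE fee IS NULL

Result:
id | kind    
---+---------
1  | transfer
3  | transfer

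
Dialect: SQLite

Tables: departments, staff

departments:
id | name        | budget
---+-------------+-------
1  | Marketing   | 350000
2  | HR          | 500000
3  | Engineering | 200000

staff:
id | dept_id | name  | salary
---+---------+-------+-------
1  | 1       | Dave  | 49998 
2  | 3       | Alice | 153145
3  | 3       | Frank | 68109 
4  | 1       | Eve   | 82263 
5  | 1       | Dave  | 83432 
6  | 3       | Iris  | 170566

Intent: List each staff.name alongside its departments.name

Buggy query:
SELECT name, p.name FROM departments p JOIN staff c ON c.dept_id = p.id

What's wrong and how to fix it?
Bug: Both tables have a 'name' column; the unqualified reference is ambiguous

Fix: Qualify the column with its table alias (c.name)

Corrected query:
SELECT c.name, p.name FROM departments p JOIN staff c ON c.dept_id = p.id

Result:
name  | name       
------+------------
Dave  | Marketing  
Alice | Engineering
Frank | Engineering
Eve   | Marketing  
Dave  | Marketing  
Iris  | Engineering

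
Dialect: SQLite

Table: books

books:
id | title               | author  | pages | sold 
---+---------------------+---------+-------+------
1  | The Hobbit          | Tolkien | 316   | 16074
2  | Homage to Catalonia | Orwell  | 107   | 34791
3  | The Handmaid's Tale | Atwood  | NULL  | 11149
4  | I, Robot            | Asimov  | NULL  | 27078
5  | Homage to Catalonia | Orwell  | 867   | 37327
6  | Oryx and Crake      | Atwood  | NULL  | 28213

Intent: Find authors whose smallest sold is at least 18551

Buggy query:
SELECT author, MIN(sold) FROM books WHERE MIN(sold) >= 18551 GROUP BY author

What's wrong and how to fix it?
Bug: Aggregates like MIN are computed per group after WHERE runs

Fix: Use HAVING for the per-group MIN condition

Corrected query:
SELECT author, MIN(sold) FROM books GROUP BY author HAVING MIN(sold) >= 18551

Result:
author | MIN(sold)
-------+----------
Asimov | 27078    
Orwell | 34791    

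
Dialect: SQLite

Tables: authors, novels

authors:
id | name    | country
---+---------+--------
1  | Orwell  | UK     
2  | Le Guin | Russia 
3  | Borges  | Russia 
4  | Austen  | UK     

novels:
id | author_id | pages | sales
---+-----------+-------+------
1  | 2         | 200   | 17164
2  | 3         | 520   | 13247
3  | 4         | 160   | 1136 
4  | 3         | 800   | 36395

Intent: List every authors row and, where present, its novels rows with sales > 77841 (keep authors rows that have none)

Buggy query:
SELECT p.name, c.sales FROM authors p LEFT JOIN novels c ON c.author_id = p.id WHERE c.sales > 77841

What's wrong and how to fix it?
Bug: Filtering c.sales in WHERE discards the NULL rows produced by LEFT JOIN, turning it into an inner join

Fix: Put 'c.sales > 77841' in the JOIN's ON clause instead of WHERE

Corrected query:
SELECT p.name, c.sales FROM authors p LEFT JOIN novels c ON c.author_id = p.id AND c.sales > 77841

Result:
name    | sales
--------+------
Orwell  | NULL 
Le Guin | NULL 
Borges  | NULL 
Austen  | NULL 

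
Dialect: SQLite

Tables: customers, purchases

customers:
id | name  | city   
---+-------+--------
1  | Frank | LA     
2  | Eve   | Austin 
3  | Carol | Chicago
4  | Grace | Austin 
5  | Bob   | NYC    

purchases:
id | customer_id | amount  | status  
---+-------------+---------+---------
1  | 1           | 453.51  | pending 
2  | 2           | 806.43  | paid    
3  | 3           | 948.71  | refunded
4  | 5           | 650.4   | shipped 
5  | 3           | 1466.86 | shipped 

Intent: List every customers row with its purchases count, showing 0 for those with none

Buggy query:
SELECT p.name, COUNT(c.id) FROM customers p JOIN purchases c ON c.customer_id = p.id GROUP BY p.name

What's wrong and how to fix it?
Bug: An inner join excludes parents with zero children

Fix: Use LEFT JOIN so parents without children still appear (COUNT(c.id) gives 0)

Corrected query:
SELECT p.name, COUNT(c.id) FROM customers p LEFT JOIN purchases c ON c.customer_id = p.id GROUP BY p.name

Result:
name  | COUNT(c.id)
------+------------
Bob   | 1          
Carol | 2          
Eve   | 1          
Frank | 1          
Grace | 0          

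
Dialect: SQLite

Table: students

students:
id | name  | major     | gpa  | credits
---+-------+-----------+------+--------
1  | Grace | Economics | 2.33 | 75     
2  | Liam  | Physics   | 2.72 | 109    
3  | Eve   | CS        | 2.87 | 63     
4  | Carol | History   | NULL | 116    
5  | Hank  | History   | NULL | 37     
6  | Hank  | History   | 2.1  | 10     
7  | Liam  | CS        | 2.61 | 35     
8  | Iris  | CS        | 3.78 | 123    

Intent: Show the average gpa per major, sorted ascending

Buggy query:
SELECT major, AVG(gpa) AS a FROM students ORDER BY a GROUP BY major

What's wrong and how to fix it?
Bug: ORDER BY appears before GROUP BY; SQL clause order requires GROUP BY first

Fix: Move ORDER BY to the end, after GROUP BY

Corrected query:
SELECT major, AVG(gpa) AS a FROM students GROUP BY major ORDER BY a

Result:
major     | a       
----------+---------
History   | 2.1     
Economics | 2.33    
Physics   | 2.72    
CS        | 3.086667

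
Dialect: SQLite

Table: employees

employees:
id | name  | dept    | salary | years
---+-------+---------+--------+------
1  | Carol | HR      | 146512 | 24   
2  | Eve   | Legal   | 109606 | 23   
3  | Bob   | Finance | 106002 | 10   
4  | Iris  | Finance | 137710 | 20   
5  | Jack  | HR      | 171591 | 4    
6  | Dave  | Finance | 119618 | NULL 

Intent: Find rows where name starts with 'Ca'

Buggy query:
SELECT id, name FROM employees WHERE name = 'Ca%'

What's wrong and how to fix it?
Bug: '=' compares the literal string including the % character; pattern matching needs LIKE

Fix: Use LIKE for wildcard pattern matching

Corrected query:
SELECT id, name FROM employees WHERE name LIKE 'Ca%'

Result:
id | name 
---+------
1  | Carol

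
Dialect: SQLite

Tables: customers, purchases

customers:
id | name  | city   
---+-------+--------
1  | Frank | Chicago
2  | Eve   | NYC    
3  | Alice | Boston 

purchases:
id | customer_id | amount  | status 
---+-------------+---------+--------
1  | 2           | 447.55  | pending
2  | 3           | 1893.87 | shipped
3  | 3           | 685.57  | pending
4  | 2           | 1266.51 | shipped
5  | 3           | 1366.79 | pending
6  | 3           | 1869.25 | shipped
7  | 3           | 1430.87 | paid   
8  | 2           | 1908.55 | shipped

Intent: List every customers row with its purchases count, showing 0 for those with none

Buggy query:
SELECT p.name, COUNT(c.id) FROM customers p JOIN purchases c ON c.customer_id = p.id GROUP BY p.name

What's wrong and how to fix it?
Bug: INNER JOIN drops customers rows that have no matching purchases rows

Fix: Switch to LEFT JOIN to retain unmatched parent rows

Corrected query:
SELECT p.name, COUNT(c.id) FROM customers p LEFT JOIN purchases c ON c.customer_id = p.id GROUP BY p.name

Result:
name  | COUNT(c.id)
------+------------
Alice | 5          
Eve   | 3          
Frank | 0          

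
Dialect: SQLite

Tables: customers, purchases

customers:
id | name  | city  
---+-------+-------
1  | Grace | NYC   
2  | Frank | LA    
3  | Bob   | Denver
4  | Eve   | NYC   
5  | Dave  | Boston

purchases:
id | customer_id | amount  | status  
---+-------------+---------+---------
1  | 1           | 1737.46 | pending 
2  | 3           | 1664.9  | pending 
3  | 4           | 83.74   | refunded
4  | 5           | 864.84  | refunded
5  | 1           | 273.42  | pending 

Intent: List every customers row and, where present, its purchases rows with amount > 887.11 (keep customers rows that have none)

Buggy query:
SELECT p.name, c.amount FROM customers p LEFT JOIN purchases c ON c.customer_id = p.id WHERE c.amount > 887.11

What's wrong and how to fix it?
Bug: A WHERE condition on the right-hand table after LEFT JOIN drops unmatched parents

Fix: Put 'c.amount > 887.11' in the JOIN's ON clause instead of WHERE

Corrected query:
SELECT p.name, c.amount FROM customers p LEFT JOIN purchases c ON c.customer_id = p.id AND c.amount > 887.11

Result:
name  | amount 
------+--------
Grace | 1737.46
Frank | NULL   
Bob   | 1664.9 
Eve   | NULL   
Dave  | NULL   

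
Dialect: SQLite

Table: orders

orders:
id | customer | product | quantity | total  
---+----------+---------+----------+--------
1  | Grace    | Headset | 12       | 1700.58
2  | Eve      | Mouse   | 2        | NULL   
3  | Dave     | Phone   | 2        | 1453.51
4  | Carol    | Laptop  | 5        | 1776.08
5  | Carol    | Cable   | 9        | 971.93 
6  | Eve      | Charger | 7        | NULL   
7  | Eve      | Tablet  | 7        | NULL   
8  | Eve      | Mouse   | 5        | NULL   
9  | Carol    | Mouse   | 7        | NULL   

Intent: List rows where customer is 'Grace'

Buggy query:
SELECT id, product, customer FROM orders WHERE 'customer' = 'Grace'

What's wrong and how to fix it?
Bug: 'customer' in single quotes is a string literal, not the column; the comparison is literal-vs-literal and never true

Fix: Remove the quotes around the column name (or use double quotes for an identifier)

Corrected query:
SELECT id, product, customer FROM orders WHERE customer = 'Grace'

Result:
id | product | customer
---+---------+---------
1  | Headset | Grace   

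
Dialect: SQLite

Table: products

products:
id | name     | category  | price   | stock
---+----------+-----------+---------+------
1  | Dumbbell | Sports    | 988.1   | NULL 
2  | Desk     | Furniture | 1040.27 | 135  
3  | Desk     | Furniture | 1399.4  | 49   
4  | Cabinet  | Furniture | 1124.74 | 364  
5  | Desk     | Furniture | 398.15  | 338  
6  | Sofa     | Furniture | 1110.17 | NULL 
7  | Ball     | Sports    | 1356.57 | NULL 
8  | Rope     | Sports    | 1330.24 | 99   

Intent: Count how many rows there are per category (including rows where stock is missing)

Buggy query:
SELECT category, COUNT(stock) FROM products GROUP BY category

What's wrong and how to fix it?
Bug: COUNT(stock) skips NULLs, so groups with missing stock are undercounted

Fix: Use COUNT(*) to count all rows regardless of NULL

Corrected query:
SELECT category, COUNT(*) FROM products GROUP BY category

Result:
category  | COUNT(*)
----------+---------
Furniture | 5       
Sports    | 3       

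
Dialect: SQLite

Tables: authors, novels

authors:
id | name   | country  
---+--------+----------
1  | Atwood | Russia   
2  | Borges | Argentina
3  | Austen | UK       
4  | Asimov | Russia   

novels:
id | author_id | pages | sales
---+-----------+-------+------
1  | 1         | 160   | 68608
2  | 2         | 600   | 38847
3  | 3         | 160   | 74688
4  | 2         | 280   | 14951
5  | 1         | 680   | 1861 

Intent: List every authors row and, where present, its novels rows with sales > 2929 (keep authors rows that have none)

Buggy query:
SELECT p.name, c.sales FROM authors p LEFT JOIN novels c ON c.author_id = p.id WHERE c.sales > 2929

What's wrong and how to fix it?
Bug: Filtering c.sales in WHERE discards the NULL rows produced by LEFT JOIN, turning it into an inner join

Fix: Put 'c.sales > 2929' in the JOIN's ON clause instead of WHERE

Corrected query:
SELECT p.name, c.sales FROM authors p LEFT JOIN novels c ON c.author_id = p.id AND c.sales > 2929

Result:
name   | sales
-------+------
Atwood | 68608
Borges | 14951
Borges | 38847
Austen | 74688
Asimov | NULL 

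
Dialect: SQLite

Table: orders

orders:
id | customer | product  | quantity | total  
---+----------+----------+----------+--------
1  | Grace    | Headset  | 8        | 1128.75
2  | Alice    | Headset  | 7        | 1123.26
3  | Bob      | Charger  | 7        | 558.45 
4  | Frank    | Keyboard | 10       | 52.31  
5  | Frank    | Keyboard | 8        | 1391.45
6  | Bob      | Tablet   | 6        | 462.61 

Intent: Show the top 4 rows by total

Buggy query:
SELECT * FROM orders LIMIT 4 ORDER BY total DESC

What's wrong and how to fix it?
Bug: ORDER BY cannot follow LIMIT; LIMIT is the final clause

Fix: Swap the clauses: ORDER BY first, then LIMIT

Corrected query:
SELECT * FROM orders ORDER BY total DESC LIMIT 4

Result:
id | customer | product  | quantity | total  
---+----------+----------+----------+--------
5  | Frank    | Keyboard | 8        | 1391.45
1  | Grace    | Headset  | 8        | 1128.75
2  | Alice    | Headset  | 7        | 1123.26
3  | Bob      | Charger  | 7        | 558.45 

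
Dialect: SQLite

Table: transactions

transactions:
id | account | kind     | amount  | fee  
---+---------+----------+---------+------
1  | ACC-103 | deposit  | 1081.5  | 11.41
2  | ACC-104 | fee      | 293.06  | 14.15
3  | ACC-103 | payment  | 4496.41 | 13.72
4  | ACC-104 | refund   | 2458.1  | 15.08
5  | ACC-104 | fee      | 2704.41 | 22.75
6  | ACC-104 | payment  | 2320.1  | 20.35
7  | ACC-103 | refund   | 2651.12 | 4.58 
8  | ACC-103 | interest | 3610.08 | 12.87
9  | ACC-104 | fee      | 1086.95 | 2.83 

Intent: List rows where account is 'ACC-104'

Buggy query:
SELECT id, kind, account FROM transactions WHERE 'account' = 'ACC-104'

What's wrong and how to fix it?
Bug: Single quotes denote string literals in SQL; the column name is being compared as a constant string

Fix: Remove the quotes around the column name (or use double quotes for an identifier)

Corrected query:
SELECT id, kind, account FROM transactions WHERE account = 'ACC-104'

Result:
id | kind    | account
---+---------+--------
2  | fee     | ACC-104
4  | refund  | ACC-104
5  | fee     | ACC-104
6  | payment | ACC-104
9  | fee     | ACC-104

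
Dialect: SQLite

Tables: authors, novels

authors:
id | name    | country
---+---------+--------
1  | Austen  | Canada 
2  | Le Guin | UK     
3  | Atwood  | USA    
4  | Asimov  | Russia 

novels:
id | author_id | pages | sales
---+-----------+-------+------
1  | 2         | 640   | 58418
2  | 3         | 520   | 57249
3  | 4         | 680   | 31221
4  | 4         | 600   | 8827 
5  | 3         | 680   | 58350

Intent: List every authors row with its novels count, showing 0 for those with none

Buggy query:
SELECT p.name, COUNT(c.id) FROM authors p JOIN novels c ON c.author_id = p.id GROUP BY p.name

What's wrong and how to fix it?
Bug: An inner join excludes parents with zero children

Fix: Use LEFT JOIN so parents without children still appear (COUNT(c.id) gives 0)

Corrected query:
SELECT p.name, COUNT(c.id) FROM authors p LEFT JOIN novels c ON c.author_id = p.id GROUP BY p.name

Result:
name    | COUNT(c.id)
--------+------------
Asimov  | 2          
Atwood  | 2          
Austen  | 0          
Le Guin | 1          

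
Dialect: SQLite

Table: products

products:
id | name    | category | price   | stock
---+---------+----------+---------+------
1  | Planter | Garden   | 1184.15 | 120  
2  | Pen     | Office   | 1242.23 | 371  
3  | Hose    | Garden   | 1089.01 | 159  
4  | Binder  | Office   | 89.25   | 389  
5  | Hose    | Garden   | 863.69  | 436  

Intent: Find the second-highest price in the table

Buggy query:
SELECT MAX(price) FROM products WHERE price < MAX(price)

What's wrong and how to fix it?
Bug: MAX(price) on the right of the comparison is an aggregate-in-WHERE error

Fix: Compute the overall MAX in a subquery, then take MAX of rows below it

Corrected query:
SELECT MAX(price) FROM products WHERE price < (SELECT MAX(price) FROM products)

Result:
MAX(price)
----------
1184.15   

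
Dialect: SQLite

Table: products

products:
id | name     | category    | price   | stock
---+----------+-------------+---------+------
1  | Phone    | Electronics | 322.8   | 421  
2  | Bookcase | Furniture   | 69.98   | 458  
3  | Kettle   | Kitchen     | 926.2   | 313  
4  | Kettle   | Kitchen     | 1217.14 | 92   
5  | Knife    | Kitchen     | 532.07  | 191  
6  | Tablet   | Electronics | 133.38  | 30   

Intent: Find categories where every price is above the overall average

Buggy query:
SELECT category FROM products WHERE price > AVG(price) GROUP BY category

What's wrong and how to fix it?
Bug: AVG() is an aggregate; it can't sit directly in WHERE

Fix: Use a subquery for AVG and a HAVING MIN(...) filter so the condition holds for every row in the group

Corrected query:
SELECT category FROM products GROUP BY category HAVING MIN(price) > (SELECT AVG(price) FROM products)

Result:
(no rows)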